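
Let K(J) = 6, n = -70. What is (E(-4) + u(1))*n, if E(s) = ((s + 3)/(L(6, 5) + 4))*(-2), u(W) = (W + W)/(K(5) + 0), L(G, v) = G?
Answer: -112/3 ≈ -37.333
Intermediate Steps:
u(W) = W/3 (u(W) = (W + W)/(6 + 0) = (2*W)/6 = (2*W)*(⅙) = W/3)
E(s) = -⅗ - s/5 (E(s) = ((s + 3)/(6 + 4))*(-2) = ((3 + s)/10)*(-2) = ((3 + s)*(⅒))*(-2) = (3/10 + s/10)*(-2) = -⅗ - s/5)
(E(-4) + u(1))*n = ((-⅗ - ⅕*(-4)) + (⅓)*1)*(-70) = ((-⅗ + ⅘) + ⅓)*(-70) = (⅕ + ⅓)*(-70) = (8/15)*(-70) = -112/3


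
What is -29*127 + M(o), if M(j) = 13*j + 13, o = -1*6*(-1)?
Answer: -3592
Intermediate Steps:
o = 6 (o = -6*(-1) = 6)
M(j) = 13 + 13*j
-29*127 + M(o) = -29*127 + (13 + 13*6) = -3683 + (13 + 78) = -3683 + 91 = -3592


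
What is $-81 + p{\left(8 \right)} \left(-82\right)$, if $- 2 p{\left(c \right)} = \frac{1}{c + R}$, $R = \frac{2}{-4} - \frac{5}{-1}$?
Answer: $- \frac{1943}{25} \approx -77.72$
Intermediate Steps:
$R = \frac{9}{2}$ ($R = 2 \left(- \frac{1}{4}\right) - -5 = - \frac{1}{2} + 5 = \frac{9}{2} \approx 4.5$)
$p{\left(c \right)} = - \frac{1}{2 \left(\frac{9}{2} + c\right)}$ ($p{\left(c \right)} = - \frac{1}{2 \left(c + \frac{9}{2}\right)} = - \frac{1}{2 \left(\frac{9}{2} + c\right)}$)
$-81 + p{\left(8 \right)} \left(-82\right) = -81 + - \frac{1}{9 + 2 \cdot 8} \left(-82\right) = -81 + - \frac{1}{9 + 16} \left(-82\right) = -81 + - \frac{1}{25} \left(-82\right) = -81 + \left(-1\right) \frac{1}{25} \left(-82\right) = -81 - - \frac{82}{25} = -81 + \frac{82}{25} = - \frac{1943}{25}$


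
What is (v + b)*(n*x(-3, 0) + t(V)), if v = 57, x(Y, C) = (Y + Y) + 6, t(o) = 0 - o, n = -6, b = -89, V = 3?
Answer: 96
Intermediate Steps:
t(o) = -o
x(Y, C) = 6 + 2*Y (x(Y, C) = 2*Y + 6 = 6 + 2*Y)
(v + b)*(n*x(-3, 0) + t(V)) = (57 - 89)*(-6*(6 + 2*(-3)) - 1*3) = -32*(-6*(6 - 6) - 3) = -32*(-6*0 - 3) = -32*(0 - 3) = -32*(-3) = 96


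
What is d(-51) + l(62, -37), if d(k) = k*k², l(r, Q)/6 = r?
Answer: -132279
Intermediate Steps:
l(r, Q) = 6*r
d(k) = k³
d(-51) + l(62, -37) = (-51)³ + 6*62 = -132651 + 372 = -132279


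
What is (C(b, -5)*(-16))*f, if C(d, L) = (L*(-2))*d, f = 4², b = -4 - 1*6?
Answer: 25600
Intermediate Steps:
b = -10 (b = -4 - 6 = -10)
f = 16
C(d, L) = -2*L*d (C(d, L) = (-2*L)*d = -2*L*d)
(C(b, -5)*(-16))*f = (-2*(-5)*(-10)*(-16))*16 = -100*(-16)*16 = 1600*16 = 25600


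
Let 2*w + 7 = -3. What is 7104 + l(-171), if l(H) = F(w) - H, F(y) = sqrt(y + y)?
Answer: 7275 + I*sqrt(10) ≈ 7275.0 + 3.1623*I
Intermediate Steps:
w = -5 (w = -7/2 + (1/2)*(-3) = -7/2 - 3/2 = -5)
F(y) = sqrt(2)*sqrt(y) (F(y) = sqrt(2*y) = sqrt(2)*sqrt(y))
l(H) = -H + I*sqrt(10) (l(H) = sqrt(2)*sqrt(-5) - H = sqrt(2)*(I*sqrt(5)) - H = I*sqrt(10) - H = -H + I*sqrt(10))
7104 + l(-171) = 7104 + (-1*(-171) + I*sqrt(10)) = 7104 + (171 + I*sqrt(10)) = 7275 + I*sqrt(10)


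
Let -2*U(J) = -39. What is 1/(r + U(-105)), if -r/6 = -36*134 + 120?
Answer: 2/56487 ≈ 3.5406e-5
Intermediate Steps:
U(J) = 39/2 (U(J) = -½*(-39) = 39/2)
r = 28224 (r = -6*(-36*134 + 120) = -6*(-4824 + 120) = -6*(-4704) = 28224)
1/(r + U(-105)) = 1/(28224 + 39/2) = 1/(56487/2) = 2/56487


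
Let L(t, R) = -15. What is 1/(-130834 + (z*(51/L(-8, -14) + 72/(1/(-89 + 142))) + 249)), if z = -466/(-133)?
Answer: -665/77955667 ≈ -8.5305e-6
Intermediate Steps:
z = 466/133 (z = -466*(-1/133) = 466/133 ≈ 3.5038)
1/(-130834 + (z*(51/L(-8, -14) + 72/(1/(-89 + 142))) + 249)) = 1/(-130834 + (466*(51/(-15) + 72/(1/(-89 + 142)))/133 + 249)) = 1/(-130834 + (466*(51*(-1/15) + 72/(1/53))/133 + 249)) = 1/(-130834 + (466*(-17/5 + 72/(1/53))/133 + 249)) = 1/(-130834 + (466*(-17/5 + 72*53)/133 + 249)) = 1/(-130834 + (466*(-17/5 + 3816)/133 + 249)) = 1/(-130834 + ((466/133)*(19063/5) + 249)) = 1/(-130834 + (8883358/665 + 249)) = 1/(-130834 + 9048943/665) = 1/(-77955667/665) = -665/77955667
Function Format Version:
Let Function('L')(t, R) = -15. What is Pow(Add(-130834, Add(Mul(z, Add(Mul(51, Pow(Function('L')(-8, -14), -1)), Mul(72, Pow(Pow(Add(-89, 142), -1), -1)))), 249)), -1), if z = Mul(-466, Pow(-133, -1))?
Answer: Rational(-665, 77955667) ≈ -8.5305e-6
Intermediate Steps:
z = Rational(466, 133) (z = Mul(-466, Rational(-1, 133)) = Rational(466, 133) ≈ 3.5038)
Pow(Add(-130834, Add(Mul(z, Add(Mul(51, Pow(Function('L')(-8, -14), -1)), Mul(72, Pow(Pow(Add(-89, 142), -1), -1)))), 249)), -1) = Pow(Add(-130834, Add(Mul(Rational(466, 133), Add(Mul(51, Pow(-15, -1)), Mul(72, Pow(Pow(Add(-89, 142), -1), -1)))), 249)), -1) = Pow(Add(-130834, Add(Mul(Rational(466, 133), Add(Mul(51, Rational(-1, 15)), Mul(72, Pow(Pow(53, -1), -1)))), 249)), -1) = Pow(Add(-130834, Add(Mul(Rational(466, 133), Add(Rational(-17, 5), Mul(72, Pow(Rational(1, 53), -1)))), 249)), -1) = Pow(Add(-130834, Add(Mul(Rational(466, 133), Add(Rational(-17, 5), Mul(72, 53))), 249)), -1) = Pow(Add(-130834, Add(Mul(Rational(466, 133), Add(Rational(-17, 5), 3816)), 249)), -1) = Pow(Add(-130834, Add(Mul(Rational(466, 133), Rational(19063, 5)), 249)), -1) = Pow(Add(-130834, Add(Rational(8883358, 665), 249)), -1) = Pow(Add(-130834, Rational(9048943, 665)), -1) = Pow(Rational(-77955667, 665), -1) = Rational(-665, 77955667)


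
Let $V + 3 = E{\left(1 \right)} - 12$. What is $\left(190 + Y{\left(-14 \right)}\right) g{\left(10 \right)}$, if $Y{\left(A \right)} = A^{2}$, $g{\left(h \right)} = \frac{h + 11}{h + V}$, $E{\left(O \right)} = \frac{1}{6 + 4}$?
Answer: $- \frac{11580}{7} \approx -1654.3$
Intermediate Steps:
$E{\left(O \right)} = \frac{1}{10}$
$V = - \frac{149}{10}$ ($V = -3 + \left(\frac{1}{10} - 12\right) = -3 - \frac{119}{10} = - \frac{149}{10} \approx -14.9$)
$g{\left(h \right)} = \frac{11 + h}{- \frac{149}{10} + h}$ ($g{\left(h \right)} = \frac{h + 11}{h - \frac{149}{10}} = \frac{11 + h}{- \frac{149}{10} + h}$)
$\left(190 + Y{\left(-14 \right)}\right) g{\left(10 \right)} = \left(190 + \left(-14\right)^{2}\right) \frac{10 \left(11 + 10\right)}{-149 + 10 \cdot 10} = \left(190 + 196\right) 10 \frac{1}{-149 + 100} \cdot 21 = 386 \cdot 10 \frac{1}{-49} \cdot 21 = 386 \cdot 10 \left(- \frac{1}{49}\right) 21 = 386 \left(- \frac{30}{7}\right) = - \frac{11580}{7}$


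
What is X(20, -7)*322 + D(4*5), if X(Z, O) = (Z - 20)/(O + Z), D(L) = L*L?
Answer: 400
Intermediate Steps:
D(L) = L**2
X(Z, O) = (-20 + Z)/(O + Z)
X(20, -7)*322 + D(4*5) = ((-20 + 20)/(-7 + 20))*322 + (4*5)**2 = (0/13)*322 + 20**2 = ((1/13)*0)*322 + 400 = 0*322 + 400 = 0 + 400 = 400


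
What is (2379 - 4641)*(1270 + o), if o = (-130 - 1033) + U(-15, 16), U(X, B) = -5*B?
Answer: -61074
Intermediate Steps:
o = -1243 (o = (-130 - 1033) - 5*16 = -1163 - 80 = -1243)
(2379 - 4641)*(1270 + o) = (2379 - 4641)*(1270 - 1243) = -2262*27 = -61074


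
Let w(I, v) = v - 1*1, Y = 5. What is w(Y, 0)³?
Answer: -1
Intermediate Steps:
w(I, v) = -1 + v (w(I, v) = v - 1 = -1 + v)
w(Y, 0)³ = (-1 + 0)³ = (-1)³ = -1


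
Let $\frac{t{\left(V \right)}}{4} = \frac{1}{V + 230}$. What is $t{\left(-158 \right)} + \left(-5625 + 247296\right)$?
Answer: $\frac{4350079}{18} \approx 2.4167 \cdot 10^{5}$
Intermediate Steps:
$t{\left(V \right)} = \frac{4}{230 + V}$ ($t{\left(V \right)} = \frac{4}{V + 230} = \frac{4}{230 + V}$)
$t{\left(-158 \right)} + \left(-5625 + 247296\right) = \frac{4}{230 - 158} + \left(-5625 + 247296\right) = \frac{4}{72} + 241671 = 4 \cdot \frac{1}{72} + 241671 = \frac{1}{18} + 241671 = \frac{4350079}{18}$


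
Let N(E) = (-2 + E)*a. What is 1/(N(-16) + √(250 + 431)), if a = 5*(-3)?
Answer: 90/24073 - √681/72219 ≈ 0.0033773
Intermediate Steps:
a = -15
N(E) = 30 - 15*E (N(E) = (-2 + E)*(-15) = 30 - 15*E)
1/(N(-16) + √(250 + 431)) = 1/((30 - 15*(-16)) + √(250 + 431)) = 1/((30 + 240) + √681) = 1/(270 + √681)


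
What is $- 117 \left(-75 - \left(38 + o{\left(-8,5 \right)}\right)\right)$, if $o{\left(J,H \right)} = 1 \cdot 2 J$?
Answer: $11349$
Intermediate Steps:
$o{\left(J,H \right)} = 2 J$
$- 117 \left(-75 - \left(38 + o{\left(-8,5 \right)}\right)\right) = - 117 \left(-75 - \left(38 + 2 \left(-8\right)\right)\right) = - 117 \left(-75 - 22\right) = \left(-117\right) \left(-97\right) = 11349$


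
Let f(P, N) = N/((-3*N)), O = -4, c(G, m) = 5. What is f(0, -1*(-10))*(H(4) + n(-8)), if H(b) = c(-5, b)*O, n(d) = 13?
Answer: 7/3 ≈ 2.3333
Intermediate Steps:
H(b) = -20 (H(b) = 5*(-4) = -20)
f(P, N) = -⅓ (f(P, N) = N*(-1/(3*N)) = -⅓)
f(0, -1*(-10))*(H(4) + n(-8)) = -(-20 + 13)/3 = -⅓*(-7) = 7/3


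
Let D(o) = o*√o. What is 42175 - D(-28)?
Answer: 42175 + 56*I*√7 ≈ 42175.0 + 148.16*I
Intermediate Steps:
D(o) = o^(3/2)
42175 - D(-28) = 42175 - (-28)^(3/2) = 42175 - (-56)*I*√7 = 42175 + 56*I*√7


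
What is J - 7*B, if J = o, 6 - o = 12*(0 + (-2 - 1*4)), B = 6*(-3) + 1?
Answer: 197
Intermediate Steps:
B = -17 (B = -18 + 1 = -17)
o = 78 (o = 6 - 12*(0 + (-2 - 1*4)) = 6 - 12*(0 + (-2 - 4)) = 6 - 12*(0 - 6) = 6 - 12*(-6) = 6 - 1*(-72) = 6 + 72 = 78)
J = 78
J - 7*B = 78 - 7*(-17) = 78 - 1*(-119) = 78 + 119 = 197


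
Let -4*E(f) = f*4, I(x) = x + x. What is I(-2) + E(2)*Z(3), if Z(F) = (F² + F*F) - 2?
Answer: -36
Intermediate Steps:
Z(F) = -2 + 2*F² (Z(F) = (F² + F²) - 2 = 2*F² - 2 = -2 + 2*F²)
I(x) = 2*x
E(f) = -f (E(f) = -f*4/4 = -f)
I(-2) + E(2)*Z(3) = 2*(-2) + (-1*2)*(-2 + 2*3²) = -4 - 2*(-2 + 2*9) = -4 - 2*(-2 + 18) = -4 - 2*16 = -4 - 32 = -36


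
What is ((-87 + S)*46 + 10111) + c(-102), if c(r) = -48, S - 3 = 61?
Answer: 9005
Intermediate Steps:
S = 64 (S = 3 + 61 = 64)
((-87 + S)*46 + 10111) + c(-102) = ((-87 + 64)*46 + 10111) - 48 = (-23*46 + 10111) - 48 = (-1058 + 10111) - 48 = 9053 - 48 = 9005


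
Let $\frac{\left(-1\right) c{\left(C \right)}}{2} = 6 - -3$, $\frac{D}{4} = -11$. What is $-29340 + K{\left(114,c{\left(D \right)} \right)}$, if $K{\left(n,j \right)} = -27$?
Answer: $-29367$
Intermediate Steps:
$D = -44$ ($D = 4 \left(-11\right) = -44$)
$c{\left(C \right)} = -18$ ($c{\left(C \right)} = - 2 \left(6 - -3\right) = - 2 \left(6 + 3\right) = \left(-2\right) 9 = -18$)
$-29340 + K{\left(114,c{\left(D \right)} \right)} = -29340 - 27 = -29367$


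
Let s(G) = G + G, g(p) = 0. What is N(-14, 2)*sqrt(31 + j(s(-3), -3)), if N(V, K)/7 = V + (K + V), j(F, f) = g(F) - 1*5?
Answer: -182*sqrt(26) ≈ -928.02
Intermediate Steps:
s(G) = 2*G
j(F, f) = -5 (j(F, f) = 0 - 1*5 = 0 - 5 = -5)
N(V, K) = 7*K + 14*V (N(V, K) = 7*(V + (K + V)) = 7*(K + 2*V) = 7*K + 14*V)
N(-14, 2)*sqrt(31 + j(s(-3), -3)) = (7*2 + 14*(-14))*sqrt(31 - 5) = (14 - 196)*sqrt(26) = -182*sqrt(26)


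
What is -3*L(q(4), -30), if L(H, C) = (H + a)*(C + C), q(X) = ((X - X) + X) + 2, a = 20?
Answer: 4680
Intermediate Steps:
q(X) = 2 + X (q(X) = (0 + X) + 2 = X + 2 = 2 + X)
L(H, C) = 2*C*(20 + H) (L(H, C) = (H + 20)*(C + C) = (20 + H)*(2*C) = 2*C*(20 + H))
-3*L(q(4), -30) = -6*(-30)*(20 + (2 + 4)) = -6*(-30)*(20 + 6) = -6*(-30)*26 = -3*(-1560) = 4680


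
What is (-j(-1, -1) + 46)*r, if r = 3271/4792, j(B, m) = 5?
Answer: 134111/4792 ≈ 27.986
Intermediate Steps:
r = 3271/4792 (r = 3271*(1/4792) = 3271/4792 ≈ 0.68260)
(-j(-1, -1) + 46)*r = (-1*5 + 46)*(3271/4792) = (-5 + 46)*(3271/4792) = 41*(3271/4792) = 134111/4792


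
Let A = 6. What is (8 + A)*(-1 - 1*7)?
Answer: -112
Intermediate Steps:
(8 + A)*(-1 - 1*7) = (8 + 6)*(-1 - 1*7) = 14*(-1 - 7) = 14*(-8) = -112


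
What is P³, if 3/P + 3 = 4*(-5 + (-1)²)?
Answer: -27/6859 ≈ -0.0039364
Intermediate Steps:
P = -3/19 (P = 3/(-3 + 4*(-5 + (-1)²)) = 3/(-3 + 4*(-5 + 1)) = 3/(-3 + 4*(-4)) = 3/(-3 - 16) = 3/(-19) = 3*(-1/19) = -3/19 ≈ -0.15789)
P³ = (-3/19)³ = -27/6859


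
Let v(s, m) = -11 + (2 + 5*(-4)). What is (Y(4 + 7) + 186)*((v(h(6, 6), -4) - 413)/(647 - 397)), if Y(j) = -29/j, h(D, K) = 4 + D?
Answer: -445757/1375 ≈ -324.19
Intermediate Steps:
v(s, m) = -29 (v(s, m) = -11 + (2 - 20) = -11 - 18 = -29)
(Y(4 + 7) + 186)*((v(h(6, 6), -4) - 413)/(647 - 397)) = (-29/(4 + 7) + 186)*((-29 - 413)/(647 - 397)) = (-29/11 + 186)*(-442/250) = (-29*1/11 + 186)*(-442*1/250) = (-29/11 + 186)*(-221/125) = (2017/11)*(-221/125) = -445757/1375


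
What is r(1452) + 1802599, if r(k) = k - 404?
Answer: 1803647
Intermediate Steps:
r(k) = -404 + k
r(1452) + 1802599 = (-404 + 1452) + 1802599 = 1048 + 1802599 = 1803647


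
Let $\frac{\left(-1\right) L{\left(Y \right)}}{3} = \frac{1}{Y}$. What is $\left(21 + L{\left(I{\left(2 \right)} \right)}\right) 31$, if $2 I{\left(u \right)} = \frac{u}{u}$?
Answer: $465$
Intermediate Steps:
$I{\left(u \right)} = \frac{1}{2}$ ($I{\left(u \right)} = \frac{u \frac{1}{u}}{2} = \frac{1}{2} \cdot 1 = \frac{1}{2}$)
$L{\left(Y \right)} = - \frac{3}{Y}$
$\left(21 + L{\left(I{\left(2 \right)} \right)}\right) 31 = \left(21 - 3 \frac{1}{\frac{1}{2}}\right) 31 = \left(21 - 6\right) 31 = 15 \cdot 31 = 465$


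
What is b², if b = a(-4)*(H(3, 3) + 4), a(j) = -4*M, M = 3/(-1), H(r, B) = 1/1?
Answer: 3600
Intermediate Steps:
H(r, B) = 1
M = -3 (M = 3*(-1) = -3)
a(j) = 12 (a(j) = -4*(-3) = 12)
b = 60 (b = 12*(1 + 4) = 12*5 = 60)
b² = 60² = 3600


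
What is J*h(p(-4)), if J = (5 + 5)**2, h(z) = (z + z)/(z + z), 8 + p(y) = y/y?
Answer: 100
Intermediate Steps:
p(y) = -7 (p(y) = -8 + y/y = -8 + 1 = -7)
h(z) = 1 (h(z) = (2*z)/((2*z)) = (2*z)*(1/(2*z)) = 1)
J = 100 (J = 10**2 = 100)
J*h(p(-4)) = 100*1 = 100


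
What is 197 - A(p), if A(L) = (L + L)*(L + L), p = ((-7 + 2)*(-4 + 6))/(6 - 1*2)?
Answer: 172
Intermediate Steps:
p = -5/2 (p = (-5*2)/(6 - 2) = -10/4 = -10*¼ = -5/2 ≈ -2.5000)
A(L) = 4*L² (A(L) = (2*L)*(2*L) = 4*L²)
197 - A(p) = 197 - 4*(-5/2)² = 197 - 4*25/4 = 197 - 1*25 = 197 - 25 = 172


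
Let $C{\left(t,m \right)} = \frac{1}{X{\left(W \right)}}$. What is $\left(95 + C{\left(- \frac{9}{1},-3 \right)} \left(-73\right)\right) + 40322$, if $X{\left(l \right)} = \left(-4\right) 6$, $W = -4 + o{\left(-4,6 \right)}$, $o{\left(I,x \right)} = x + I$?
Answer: $\frac{970081}{24} \approx 40420.0$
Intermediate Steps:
$o{\left(I,x \right)} = I + x$
$W = -2$ ($W = -4 + \left(-4 + 6\right) = -4 + 2 = -2$)
$X{\left(l \right)} = -24$
$C{\left(t,m \right)} = - \frac{1}{24}$ ($C{\left(t,m \right)} = \frac{1}{-24} = - \frac{1}{24}$)
$\left(95 + C{\left(- \frac{9}{1},-3 \right)} \left(-73\right)\right) + 40322 = \left(95 - - \frac{73}{24}\right) + 40322 = \left(95 + \frac{73}{24}\right) + 40322 = \frac{2353}{24} + 40322 = \frac{970081}{24}$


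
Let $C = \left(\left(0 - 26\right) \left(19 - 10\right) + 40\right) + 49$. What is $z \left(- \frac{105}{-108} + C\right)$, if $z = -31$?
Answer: $\frac{160735}{36} \approx 4464.9$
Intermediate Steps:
$C = -145$ ($C = \left(\left(-26\right) 9 + 40\right) + 49 = \left(-234 + 40\right) + 49 = -194 + 49 = -145$)
$z \left(- \frac{105}{-108} + C\right) = - 31 \left(- \frac{105}{-108} - 145\right) = - 31 \left(\left(-105\right) \left(- \frac{1}{108}\right) - 145\right) = - 31 \left(\frac{35}{36} - 145\right) = \left(-31\right) \left(- \frac{5185}{36}\right) = \frac{160735}{36}$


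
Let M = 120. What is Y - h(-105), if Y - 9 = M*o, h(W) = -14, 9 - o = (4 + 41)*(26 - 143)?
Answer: 632903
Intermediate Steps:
o = 5274 (o = 9 - (4 + 41)*(26 - 143) = 9 - 45*(-117) = 9 - 1*(-5265) = 9 + 5265 = 5274)
Y = 632889 (Y = 9 + 120*5274 = 9 + 632880 = 632889)
Y - h(-105) = 632889 - 1*(-14) = 632889 + 14 = 632903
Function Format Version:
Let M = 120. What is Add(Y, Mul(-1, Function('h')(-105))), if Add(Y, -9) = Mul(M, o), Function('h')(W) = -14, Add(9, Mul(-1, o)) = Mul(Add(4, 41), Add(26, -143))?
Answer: 632903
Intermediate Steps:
o = 5274 (o = Add(9, Mul(-1, Mul(Add(4, 41), Add(26, -143)))) = Add(9, Mul(-1, Mul(45, -117))) = Add(9, Mul(-1, -5265)) = Add(9, 5265) = 5274)
Y = 632889 (Y = Add(9, Mul(120, 5274)) = Add(9, 632880) = 632889)
Add(Y, Mul(-1, Function('h')(-105))) = Add(632889, Mul(-1, -14)) = Add(632889, 14) = 632903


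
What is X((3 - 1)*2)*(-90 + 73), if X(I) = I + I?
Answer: -136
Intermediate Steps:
X(I) = 2*I
X((3 - 1)*2)*(-90 + 73) = (2*((3 - 1)*2))*(-90 + 73) = (2*(2*2))*(-17) = (2*4)*(-17) = 8*(-17) = -136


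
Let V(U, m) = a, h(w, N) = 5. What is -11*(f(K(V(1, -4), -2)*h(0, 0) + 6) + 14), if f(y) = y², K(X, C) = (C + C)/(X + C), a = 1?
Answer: -7590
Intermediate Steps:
V(U, m) = 1
K(X, C) = 2*C/(C + X) (K(X, C) = (2*C)/(C + X) = 2*C/(C + X))
-11*(f(K(V(1, -4), -2)*h(0, 0) + 6) + 14) = -11*(((2*(-2)/(-2 + 1))*5 + 6)² + 14) = -11*(((2*(-2)/(-1))*5 + 6)² + 14) = -11*(((2*(-2)*(-1))*5 + 6)² + 14) = -11*((4*5 + 6)² + 14) = -11*((20 + 6)² + 14) = -11*(26² + 14) = -11*(676 + 14) = -11*690 = -7590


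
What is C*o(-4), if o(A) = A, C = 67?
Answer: -268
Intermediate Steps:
C*o(-4) = 67*(-4) = -268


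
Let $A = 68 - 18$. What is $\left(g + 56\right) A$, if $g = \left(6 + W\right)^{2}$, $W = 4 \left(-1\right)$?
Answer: $3000$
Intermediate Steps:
$W = -4$
$A = 50$
$g = 4$ ($g = \left(6 - 4\right)^{2} = 2^{2} = 4$)
$\left(g + 56\right) A = \left(4 + 56\right) 50 = 60 \cdot 50 = 3000$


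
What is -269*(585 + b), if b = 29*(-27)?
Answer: 53262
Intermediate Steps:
b = -783
-269*(585 + b) = -269*(585 - 783) = -269*(-198) = 53262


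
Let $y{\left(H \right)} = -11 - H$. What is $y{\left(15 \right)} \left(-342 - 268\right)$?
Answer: $15860$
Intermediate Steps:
$y{\left(15 \right)} \left(-342 - 268\right) = \left(-11 - 15\right) \left(-342 - 268\right) = \left(-11 - 15\right) \left(-610\right) = \left(-26\right) \left(-610\right) = 15860$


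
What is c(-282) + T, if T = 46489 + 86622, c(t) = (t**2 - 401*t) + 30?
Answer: 325747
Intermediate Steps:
c(t) = 30 + t**2 - 401*t
T = 133111
c(-282) + T = (30 + (-282)**2 - 401*(-282)) + 133111 = (30 + 79524 + 113082) + 133111 = 192636 + 133111 = 325747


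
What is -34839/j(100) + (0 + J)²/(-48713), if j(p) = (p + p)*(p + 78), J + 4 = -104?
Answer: -2112350607/1734182800 ≈ -1.2181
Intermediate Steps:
J = -108 (J = -4 - 104 = -108)
j(p) = 2*p*(78 + p) (j(p) = (2*p)*(78 + p) = 2*p*(78 + p))
-34839/j(100) + (0 + J)²/(-48713) = -34839*1/(200*(78 + 100)) + (0 - 108)²/(-48713) = -34839/(2*100*178) + (-108)²*(-1/48713) = -34839/35600 + 11664*(-1/48713) = -34839*1/35600 - 11664/48713 = -34839/35600 - 11664/48713 = -2112350607/1734182800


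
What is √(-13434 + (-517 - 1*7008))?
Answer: I*√20959 ≈ 144.77*I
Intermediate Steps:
√(-13434 + (-517 - 1*7008)) = √(-13434 + (-517 - 7008)) = √(-13434 - 7525) = √(-20959) = I*√20959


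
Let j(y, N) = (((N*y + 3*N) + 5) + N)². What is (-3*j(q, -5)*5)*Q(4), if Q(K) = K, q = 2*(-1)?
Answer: -1500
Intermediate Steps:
q = -2
j(y, N) = (5 + 4*N + N*y)² (j(y, N) = (((3*N + N*y) + 5) + N)² = ((5 + 3*N + N*y) + N)² = (5 + 4*N + N*y)²)
(-3*j(q, -5)*5)*Q(4) = -3*(5 + 4*(-5) - 5*(-2))²*5*4 = -3*(5 - 20 + 10)²*5*4 = -3*(-5)²*5*4 = -75*5*4 = -3*125*4 = -375*4 = -1500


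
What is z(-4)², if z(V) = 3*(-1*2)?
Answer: 36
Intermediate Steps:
z(V) = -6 (z(V) = 3*(-2) = -6)
z(-4)² = (-6)² = 36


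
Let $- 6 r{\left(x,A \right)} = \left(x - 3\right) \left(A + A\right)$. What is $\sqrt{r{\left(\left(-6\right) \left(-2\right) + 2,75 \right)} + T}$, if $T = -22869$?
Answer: $2 i \sqrt{5786} \approx 152.13 i$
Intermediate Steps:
$r{\left(x,A \right)} = - \frac{A \left(-3 + x\right)}{3}$ ($r{\left(x,A \right)} = - \frac{\left(x - 3\right) \left(A + A\right)}{6} = - \frac{\left(-3 + x\right) 2 A}{6} = - \frac{2 A \left(-3 + x\right)}{6} = - \frac{A \left(-3 + x\right)}{3}$)
$\sqrt{r{\left(\left(-6\right) \left(-2\right) + 2,75 \right)} + T} = \sqrt{\frac{1}{3} \cdot 75 \left(3 - \left(\left(-6\right) \left(-2\right) + 2\right)\right) - 22869} = \sqrt{\frac{1}{3} \cdot 75 \left(3 - \left(12 + 2\right)\right) - 22869} = \sqrt{\frac{1}{3} \cdot 75 \left(3 - 14\right) - 22869} = \sqrt{\frac{1}{3} \cdot 75 \left(-11\right) - 22869} = \sqrt{-275 - 22869} = \sqrt{-23144} = 2 i \sqrt{5786}$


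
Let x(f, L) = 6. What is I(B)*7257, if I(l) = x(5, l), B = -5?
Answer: 43542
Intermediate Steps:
I(l) = 6
I(B)*7257 = 6*7257 = 43542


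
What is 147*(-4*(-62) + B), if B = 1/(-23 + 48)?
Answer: 911547/25 ≈ 36462.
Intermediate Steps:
B = 1/25 ≈ 0.040000
147*(-4*(-62) + B) = 147*(-4*(-62) + 1/25) = 147*(248 + 1/25) = 147*(6201/25) = 911547/25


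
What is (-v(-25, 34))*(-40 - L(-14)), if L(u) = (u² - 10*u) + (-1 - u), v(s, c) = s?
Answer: -9725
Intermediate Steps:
L(u) = -1 + u² - 11*u
(-v(-25, 34))*(-40 - L(-14)) = (-1*(-25))*(-40 - (-1 + (-14)² - 11*(-14))) = 25*(-40 - (-1 + 196 + 154)) = 25*(-40 - 1*349) = 25*(-40 - 349) = 25*(-389) = -9725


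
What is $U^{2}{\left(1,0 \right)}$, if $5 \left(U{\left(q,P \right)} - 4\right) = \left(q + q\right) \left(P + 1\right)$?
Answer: $\frac{484}{25} \approx 19.36$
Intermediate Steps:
$U{\left(q,P \right)} = 4 + \frac{2 q \left(1 + P\right)}{5}$ ($U{\left(q,P \right)} = 4 + \frac{\left(q + q\right) \left(P + 1\right)}{5} = 4 + \frac{2 q \left(1 + P\right)}{5}$)
$U^{2}{\left(1,0 \right)} = \left(4 + \frac{2}{5} \cdot 1 + \frac{2}{5} \cdot 0 \cdot 1\right)^{2} = \left(4 + \frac{2}{5} + 0\right)^{2} = \left(\frac{22}{5}\right)^{2} = \frac{484}{25}$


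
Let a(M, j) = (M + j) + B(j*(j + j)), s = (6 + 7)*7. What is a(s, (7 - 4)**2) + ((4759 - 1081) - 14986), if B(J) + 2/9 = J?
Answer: -99416/9 ≈ -11046.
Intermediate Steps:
s = 91 (s = 13*7 = 91)
B(J) = -2/9 + J
a(M, j) = -2/9 + M + j + 2*j**2 (a(M, j) = (M + j) + (-2/9 + j*(j + j)) = (M + j) + (-2/9 + j*(2*j)) = (M + j) + (-2/9 + 2*j**2) = -2/9 + M + j + 2*j**2)
a(s, (7 - 4)**2) + ((4759 - 1081) - 14986) = (-2/9 + 91 + (7 - 4)**2 + 2*((7 - 4)**2)**2) + ((4759 - 1081) - 14986) = (-2/9 + 91 + 3**2 + 2*(3**2)**2) + (3678 - 14986) = (-2/9 + 91 + 9 + 2*9**2) - 11308 = (-2/9 + 91 + 9 + 2*81) - 11308 = (-2/9 + 91 + 9 + 162) - 11308 = 2356/9 - 11308 = -99416/9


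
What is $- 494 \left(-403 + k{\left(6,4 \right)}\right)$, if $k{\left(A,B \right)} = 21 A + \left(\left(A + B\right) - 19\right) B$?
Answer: $154622$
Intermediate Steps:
$k{\left(A,B \right)} = 21 A + B \left(-19 + A + B\right)$ ($k{\left(A,B \right)} = 21 A + \left(-19 + A + B\right) B = 21 A + B \left(-19 + A + B\right)$)
$- 494 \left(-403 + k{\left(6,4 \right)}\right) = - 494 \left(-403 + \left(4^{2} - 76 + 21 \cdot 6 + 6 \cdot 4\right)\right) = - 494 \left(-403 + \left(16 - 76 + 126 + 24\right)\right) = - 494 \left(-403 + 90\right) = \left(-494\right) \left(-313\right) = 154622$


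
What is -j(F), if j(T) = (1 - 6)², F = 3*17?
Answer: -25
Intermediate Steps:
F = 51
j(T) = 25 (j(T) = (-5)² = 25)
-j(F) = -1*25 = -25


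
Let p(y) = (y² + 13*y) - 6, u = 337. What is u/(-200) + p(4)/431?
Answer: -132847/86200 ≈ -1.5411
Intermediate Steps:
p(y) = -6 + y² + 13*y
u/(-200) + p(4)/431 = 337/(-200) + (-6 + 4² + 13*4)/431 = 337*(-1/200) + (-6 + 16 + 52)*(1/431) = -337/200 + 62*(1/431) = -337/200 + 62/431 = -132847/86200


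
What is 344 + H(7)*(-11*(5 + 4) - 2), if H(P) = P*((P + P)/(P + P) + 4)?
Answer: -3191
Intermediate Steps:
H(P) = 5*P (H(P) = P*((2*P)/((2*P)) + 4) = P*((2*P)*(1/(2*P)) + 4) = P*(1 + 4) = P*5 = 5*P)
344 + H(7)*(-11*(5 + 4) - 2) = 344 + (5*7)*(-11*(5 + 4) - 2) = 344 + 35*(-11*9 - 2) = 344 + 35*(-99 - 2) = 344 + 35*(-101) = 344 - 3535 = -3191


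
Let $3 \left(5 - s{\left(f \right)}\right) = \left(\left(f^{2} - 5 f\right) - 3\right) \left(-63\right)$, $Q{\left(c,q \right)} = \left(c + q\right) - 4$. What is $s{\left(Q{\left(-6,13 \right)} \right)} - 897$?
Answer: $-1081$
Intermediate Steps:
$Q{\left(c,q \right)} = -4 + c + q$
$s{\left(f \right)} = -58 - 105 f + 21 f^{2}$ ($s{\left(f \right)} = 5 - \frac{\left(\left(f^{2} - 5 f\right) - 3\right) \left(-63\right)}{3} = 5 - \frac{\left(-3 + f^{2} - 5 f\right) \left(-63\right)}{3} = 5 - \frac{189 - 63 f^{2} + 315 f}{3} = 5 - \left(63 - 21 f^{2} + 105 f\right) = -58 - 105 f + 21 f^{2}$)
$s{\left(Q{\left(-6,13 \right)} \right)} - 897 = \left(-58 - 105 \left(-4 - 6 + 13\right) + 21 \left(-4 - 6 + 13\right)^{2}\right) - 897 = \left(-58 - 315 + 21 \cdot 3^{2}\right) - 897 = \left(-58 - 315 + 21 \cdot 9\right) - 897 = \left(-58 - 315 + 189\right) - 897 = -184 - 897 = -1081$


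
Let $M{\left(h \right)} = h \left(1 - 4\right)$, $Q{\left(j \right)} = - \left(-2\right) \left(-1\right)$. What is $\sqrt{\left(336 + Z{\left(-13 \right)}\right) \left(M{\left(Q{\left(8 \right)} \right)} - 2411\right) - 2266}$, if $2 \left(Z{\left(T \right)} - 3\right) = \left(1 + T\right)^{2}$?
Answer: $i \sqrt{990721} \approx 995.35 i$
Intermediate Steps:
$Q{\left(j \right)} = -2$ ($Q{\left(j \right)} = \left(-1\right) 2 = -2$)
$M{\left(h \right)} = - 3 h$ ($M{\left(h \right)} = h \left(-3\right) = - 3 h$)
$Z{\left(T \right)} = 3 + \frac{\left(1 + T\right)^{2}}{2}$
$\sqrt{\left(336 + Z{\left(-13 \right)}\right) \left(M{\left(Q{\left(8 \right)} \right)} - 2411\right) - 2266} = \sqrt{\left(336 + \left(3 + \frac{\left(1 - 13\right)^{2}}{2}\right)\right) \left(\left(-3\right) \left(-2\right) - 2411\right) - 2266} = \sqrt{\left(336 + \left(3 + \frac{\left(-12\right)^{2}}{2}\right)\right) \left(6 - 2411\right) - 2266} = \sqrt{\left(336 + \left(3 + \frac{1}{2} \cdot 144\right)\right) \left(-2405\right) - 2266} = \sqrt{\left(336 + \left(3 + 72\right)\right) \left(-2405\right) - 2266} = \sqrt{\left(336 + 75\right) \left(-2405\right) - 2266} = \sqrt{411 \left(-2405\right) - 2266} = \sqrt{-988455 - 2266} = \sqrt{-990721} = i \sqrt{990721}$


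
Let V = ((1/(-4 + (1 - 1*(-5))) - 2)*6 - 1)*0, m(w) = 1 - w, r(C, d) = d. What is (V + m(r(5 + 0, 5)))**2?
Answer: 16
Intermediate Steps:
V = 0 (V = ((1/(-4 + (1 + 5)) - 2)*6 - 1)*0 = ((1/(-4 + 6) - 2)*6 - 1)*0 = ((1/2 - 2)*6 - 1)*0 = (-3/2*6 - 1)*0 = (-9 - 1)*0 = -10*0 = 0)
(V + m(r(5 + 0, 5)))**2 = (0 + (1 - 1*5))**2 = (0 + (1 - 5))**2 = (0 - 4)**2 = (-4)**2 = 16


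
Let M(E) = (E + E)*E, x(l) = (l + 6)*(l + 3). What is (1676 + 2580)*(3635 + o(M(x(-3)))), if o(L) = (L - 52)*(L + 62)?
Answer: 1749216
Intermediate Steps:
x(l) = (3 + l)*(6 + l) (x(l) = (6 + l)*(3 + l) = (3 + l)*(6 + l))
M(E) = 2*E² (M(E) = (2*E)*E = 2*E²)
o(L) = (-52 + L)*(62 + L)
(1676 + 2580)*(3635 + o(M(x(-3)))) = (1676 + 2580)*(3635 + (-3224 + (2*(18 + (-3)² + 9*(-3))²)² + 10*(2*(18 + (-3)² + 9*(-3))²))) = 4256*(3635 + (-3224 + (2*(18 + 9 - 27)²)² + 10*(2*(18 + 9 - 27)²))) = 4256*(3635 + (-3224 + (2*0²)² + 10*(2*0²))) = 4256*(3635 + (-3224 + (2*0)² + 10*(2*0))) = 4256*(3635 + (-3224 + 0² + 10*0)) = 4256*(3635 + (-3224 + 0 + 0)) = 4256*(3635 - 3224) = 4256*411 = 1749216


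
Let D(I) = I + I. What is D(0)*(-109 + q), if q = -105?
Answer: 0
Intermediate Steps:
D(I) = 2*I
D(0)*(-109 + q) = (2*0)*(-109 - 105) = 0*(-214) = 0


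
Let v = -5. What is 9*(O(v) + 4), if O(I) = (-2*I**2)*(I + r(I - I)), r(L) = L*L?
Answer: 2286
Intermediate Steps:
r(L) = L**2
O(I) = -2*I**3 (O(I) = (-2*I**2)*(I + (I - I)**2) = (-2*I**2)*(I + 0**2) = (-2*I**2)*(I + 0) = (-2*I**2)*I = -2*I**3)
9*(O(v) + 4) = 9*(-2*(-5)**3 + 4) = 9*(-2*(-125) + 4) = 9*(250 + 4) = 9*254 = 2286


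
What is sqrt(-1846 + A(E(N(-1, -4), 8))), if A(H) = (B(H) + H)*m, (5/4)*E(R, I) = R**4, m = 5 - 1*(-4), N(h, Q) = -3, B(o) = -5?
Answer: I*sqrt(32695)/5 ≈ 36.164*I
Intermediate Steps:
m = 9 (m = 5 + 4 = 9)
E(R, I) = 4*R**4/5
A(H) = -45 + 9*H (A(H) = (-5 + H)*9 = -45 + 9*H)
sqrt(-1846 + A(E(N(-1, -4), 8))) = sqrt(-1846 + (-45 + 9*((4/5)*(-3)**4))) = sqrt(-1846 + (-45 + 9*((4/5)*81))) = sqrt(-1846 + (-45 + 9*(324/5))) = sqrt(-1846 + (-45 + 2916/5)) = sqrt(-1846 + 2691/5) = sqrt(-6539/5) = I*sqrt(32695)/5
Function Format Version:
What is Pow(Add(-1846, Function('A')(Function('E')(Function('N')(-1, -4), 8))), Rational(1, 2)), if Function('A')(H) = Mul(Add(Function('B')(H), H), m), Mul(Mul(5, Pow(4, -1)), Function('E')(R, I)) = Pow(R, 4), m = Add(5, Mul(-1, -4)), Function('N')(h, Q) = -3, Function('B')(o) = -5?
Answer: Mul(Rational(1, 5), I, Pow(32695, Rational(1, 2))) ≈ Mul(36.164, I)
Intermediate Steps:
m = 9 (m = Add(5, 4) = 9)
Function('E')(R, I) = Mul(Rational(4, 5), Pow(R, 4))
Function('A')(H) = Add(-45, Mul(9, H)) (Function('A')(H) = Mul(Add(-5, H), 9) = Add(-45, Mul(9, H)))
Pow(Add(-1846, Function('A')(Function('E')(Function('N')(-1, -4), 8))), Rational(1, 2)) = Pow(Add(-1846, Add(-45, Mul(9, Mul(Rational(4, 5), Pow(-3, 4))))), Rational(1, 2)) = Pow(Add(-1846, Add(-45, Mul(9, Mul(Rational(4, 5), 81)))), Rational(1, 2)) = Pow(Add(-1846, Add(-45, Mul(9, Rational(324, 5)))), Rational(1, 2)) = Pow(Add(-1846, Add(-45, Rational(2916, 5))), Rational(1, 2)) = Pow(Add(-1846, Rational(2691, 5)), Rational(1, 2)) = Pow(Rational(-6539, 5), Rational(1, 2)) = Mul(Rational(1, 5), I, Pow(32695, Rational(1, 2)))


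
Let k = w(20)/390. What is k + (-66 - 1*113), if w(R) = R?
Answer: -6979/39 ≈ -178.95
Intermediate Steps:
k = 2/39 (k = 20/390 = 20*(1/390) = 2/39 ≈ 0.051282)
k + (-66 - 1*113) = 2/39 + (-66 - 1*113) = 2/39 + (-66 - 113) = 2/39 - 179 = -6979/39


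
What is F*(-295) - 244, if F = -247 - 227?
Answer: 139586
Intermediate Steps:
F = -474
F*(-295) - 244 = -474*(-295) - 244 = 139830 - 244 = 139586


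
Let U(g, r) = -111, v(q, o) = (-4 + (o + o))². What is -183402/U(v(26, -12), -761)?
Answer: 61134/37 ≈ 1652.3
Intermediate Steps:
v(q, o) = (-4 + 2*o)²
-183402/U(v(26, -12), -761) = -183402/(-111) = -183402*(-1/111) = 61134/37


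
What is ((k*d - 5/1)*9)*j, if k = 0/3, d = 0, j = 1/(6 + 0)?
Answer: -15/2 ≈ -7.5000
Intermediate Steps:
j = ⅙ (j = 1/6 = ⅙ ≈ 0.16667)
k = 0 (k = 0*(⅓) = 0)
((k*d - 5/1)*9)*j = ((0*0 - 5/1)*9)*(⅙) = ((0 - 5*1)*9)*(⅙) = ((0 - 5)*9)*(⅙) = -5*9*(⅙) = -45*⅙ = -15/2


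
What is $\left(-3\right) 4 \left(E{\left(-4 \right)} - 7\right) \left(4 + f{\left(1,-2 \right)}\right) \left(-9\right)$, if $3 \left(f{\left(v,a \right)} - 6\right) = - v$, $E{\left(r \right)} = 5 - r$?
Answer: $2088$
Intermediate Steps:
$f{\left(v,a \right)} = 6 - \frac{v}{3}$ ($f{\left(v,a \right)} = 6 + \frac{\left(-1\right) v}{3} = 6 - \frac{v}{3}$)
$\left(-3\right) 4 \left(E{\left(-4 \right)} - 7\right) \left(4 + f{\left(1,-2 \right)}\right) \left(-9\right) = \left(-3\right) 4 \left(\left(5 - -4\right) - 7\right) \left(4 + \left(6 - \frac{1}{3}\right)\right) \left(-9\right) = - 12 \left(\left(5 + 4\right) - 7\right) \left(4 + \left(6 - \frac{1}{3}\right)\right) \left(-9\right) = - 12 \left(9 - 7\right) \left(4 + \frac{17}{3}\right) \left(-9\right) = - 12 \cdot 2 \cdot \frac{29}{3} \left(-9\right) = \left(-12\right) \frac{58}{3} \left(-9\right) = \left(-232\right) \left(-9\right) = 2088$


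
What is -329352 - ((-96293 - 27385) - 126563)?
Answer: -79111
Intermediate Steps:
-329352 - ((-96293 - 27385) - 126563) = -329352 - (-123678 - 126563) = -329352 - 1*(-250241) = -329352 + 250241 = -79111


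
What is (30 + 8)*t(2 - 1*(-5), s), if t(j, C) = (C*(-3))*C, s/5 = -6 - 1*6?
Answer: -410400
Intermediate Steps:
s = -60 (s = 5*(-6 - 1*6) = 5*(-6 - 6) = 5*(-12) = -60)
t(j, C) = -3*C² (t(j, C) = (-3*C)*C = -3*C²)
(30 + 8)*t(2 - 1*(-5), s) = (30 + 8)*(-3*(-60)²) = 38*(-3*3600) = 38*(-10800) = -410400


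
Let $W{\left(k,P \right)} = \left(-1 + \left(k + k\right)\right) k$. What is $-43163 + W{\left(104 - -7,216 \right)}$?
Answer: $-18632$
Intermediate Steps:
$W{\left(k,P \right)} = k \left(-1 + 2 k\right)$ ($W{\left(k,P \right)} = \left(-1 + 2 k\right) k = k \left(-1 + 2 k\right)$)
$-43163 + W{\left(104 - -7,216 \right)} = -43163 + \left(104 - -7\right) \left(-1 + 2 \left(104 - -7\right)\right) = -43163 + \left(104 + 7\right) \left(-1 + 2 \left(104 + 7\right)\right) = -43163 + 111 \left(-1 + 2 \cdot 111\right) = -43163 + 111 \left(-1 + 222\right) = -43163 + 111 \cdot 221 = -43163 + 24531 = -18632$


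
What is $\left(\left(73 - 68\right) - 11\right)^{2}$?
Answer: $36$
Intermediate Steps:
$\left(\left(73 - 68\right) - 11\right)^{2} = \left(5 - 11\right)^{2} = \left(-6\right)^{2} = 36$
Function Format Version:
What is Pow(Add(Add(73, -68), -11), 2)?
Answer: 36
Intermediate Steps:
Pow(Add(Add(73, -68), -11), 2) = Pow(Add(5, -11), 2) = Pow(-6, 2) = 36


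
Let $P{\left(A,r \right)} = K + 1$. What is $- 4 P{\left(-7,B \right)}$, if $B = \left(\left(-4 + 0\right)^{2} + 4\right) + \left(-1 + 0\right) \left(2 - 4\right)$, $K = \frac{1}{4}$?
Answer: $-5$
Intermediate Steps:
$K = \frac{1}{4} \approx 0.25$
$B = 22$ ($B = \left(\left(-4\right)^{2} + 4\right) - -2 = \left(16 + 4\right) + 2 = 20 + 2 = 22$)
$P{\left(A,r \right)} = \frac{5}{4}$ ($P{\left(A,r \right)} = \frac{1}{4} + 1 = \frac{5}{4}$)
$- 4 P{\left(-7,B \right)} = \left(-4\right) \frac{5}{4} = -5$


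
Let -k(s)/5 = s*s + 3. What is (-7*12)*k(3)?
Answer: 5040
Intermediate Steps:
k(s) = -15 - 5*s² (k(s) = -5*(s*s + 3) = -5*(s² + 3) = -5*(3 + s²) = -15 - 5*s²)
(-7*12)*k(3) = (-7*12)*(-15 - 5*3²) = -84*(-15 - 5*9) = -84*(-15 - 45) = -84*(-60) = 5040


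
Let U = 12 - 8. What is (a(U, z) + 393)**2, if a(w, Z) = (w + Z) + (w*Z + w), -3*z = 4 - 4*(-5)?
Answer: 130321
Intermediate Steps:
U = 4
z = -8 (z = -(4 - 4*(-5))/3 = -(4 + 20)/3 = -1/3*24 = -8)
a(w, Z) = Z + 2*w + Z*w (a(w, Z) = (Z + w) + (Z*w + w) = (Z + w) + (w + Z*w) = Z + 2*w + Z*w)
(a(U, z) + 393)**2 = ((-8 + 2*4 - 8*4) + 393)**2 = ((-8 + 8 - 32) + 393)**2 = (-32 + 393)**2 = 361**2 = 130321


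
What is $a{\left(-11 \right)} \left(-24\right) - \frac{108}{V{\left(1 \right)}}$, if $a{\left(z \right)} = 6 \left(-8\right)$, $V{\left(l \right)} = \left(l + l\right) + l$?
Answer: $1116$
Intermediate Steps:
$V{\left(l \right)} = 3 l$ ($V{\left(l \right)} = 2 l + l = 3 l$)
$a{\left(z \right)} = -48$
$a{\left(-11 \right)} \left(-24\right) - \frac{108}{V{\left(1 \right)}} = \left(-48\right) \left(-24\right) - \frac{108}{3 \cdot 1} = 1152 - \frac{108}{3} = 1152 - 36 = 1116$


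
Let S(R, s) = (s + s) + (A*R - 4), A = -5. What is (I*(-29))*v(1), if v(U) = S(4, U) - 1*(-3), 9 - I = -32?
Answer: 22591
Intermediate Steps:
I = 41 (I = 9 - 1*(-32) = 9 + 32 = 41)
S(R, s) = -4 - 5*R + 2*s (S(R, s) = (s + s) + (-5*R - 4) = 2*s + (-4 - 5*R) = -4 - 5*R + 2*s)
v(U) = -21 + 2*U (v(U) = (-4 - 5*4 + 2*U) - 1*(-3) = (-4 - 20 + 2*U) + 3 = (-24 + 2*U) + 3 = -21 + 2*U)
(I*(-29))*v(1) = (41*(-29))*(-21 + 2*1) = -1189*(-21 + 2) = -1189*(-19) = 22591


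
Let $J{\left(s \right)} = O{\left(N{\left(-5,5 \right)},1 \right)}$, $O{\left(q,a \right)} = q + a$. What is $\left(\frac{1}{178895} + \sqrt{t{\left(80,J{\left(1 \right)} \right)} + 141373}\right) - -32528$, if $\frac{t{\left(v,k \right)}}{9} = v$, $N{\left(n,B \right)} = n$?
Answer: $\frac{5819096561}{178895} + \sqrt{142093} \approx 32905.0$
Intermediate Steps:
$O{\left(q,a \right)} = a + q$
$J{\left(s \right)} = -4$ ($J{\left(s \right)} = 1 - 5 = -4$)
$t{\left(v,k \right)} = 9 v$
$\left(\frac{1}{178895} + \sqrt{t{\left(80,J{\left(1 \right)} \right)} + 141373}\right) - -32528 = \left(\frac{1}{178895} + \sqrt{9 \cdot 80 + 141373}\right) - -32528 = \left(\frac{1}{178895} + \sqrt{720 + 141373}\right) + 32528 = \left(\frac{1}{178895} + \sqrt{142093}\right) + 32528 = \frac{5819096561}{178895} + \sqrt{142093}$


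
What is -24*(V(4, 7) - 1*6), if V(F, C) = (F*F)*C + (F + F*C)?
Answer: -3312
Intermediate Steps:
V(F, C) = F + C*F + C*F**2 (V(F, C) = F**2*C + (F + C*F) = C*F**2 + (F + C*F) = F + C*F + C*F**2)
-24*(V(4, 7) - 1*6) = -24*(4*(1 + 7 + 7*4) - 1*6) = -24*(4*(1 + 7 + 28) - 6) = -24*(4*36 - 6) = -24*(144 - 6) = -24*138 = -3312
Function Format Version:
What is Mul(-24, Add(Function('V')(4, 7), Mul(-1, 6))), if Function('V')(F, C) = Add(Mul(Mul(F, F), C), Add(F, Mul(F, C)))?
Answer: -3312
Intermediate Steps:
Function('V')(F, C) = Add(F, Mul(C, F), Mul(C, Pow(F, 2))) (Function('V')(F, C) = Add(Mul(Pow(F, 2), C), Add(F, Mul(C, F))) = Add(Mul(C, Pow(F, 2)), Add(F, Mul(C, F))) = Add(F, Mul(C, F), Mul(C, Pow(F, 2))))
Mul(-24, Add(Function('V')(4, 7), Mul(-1, 6))) = Mul(-24, Add(Mul(4, Add(1, 7, Mul(7, 4))), Mul(-1, 6))) = Mul(-24, Add(Mul(4, Add(1, 7, 28)), -6)) = Mul(-24, Add(Mul(4, 36), -6)) = Mul(-24, Add(144, -6)) = Mul(-24, 138) = -3312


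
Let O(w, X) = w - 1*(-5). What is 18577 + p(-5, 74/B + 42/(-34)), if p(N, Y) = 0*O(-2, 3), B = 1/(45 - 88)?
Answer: 18577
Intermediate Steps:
O(w, X) = 5 + w (O(w, X) = w + 5 = 5 + w)
B = -1/43 (B = 1/(-43) = -1/43 ≈ -0.023256)
p(N, Y) = 0 (p(N, Y) = 0*(5 - 2) = 0*3 = 0)
18577 + p(-5, 74/B + 42/(-34)) = 18577 + 0 = 18577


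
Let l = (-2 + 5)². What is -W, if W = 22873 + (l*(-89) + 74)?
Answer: -22146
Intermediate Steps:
l = 9 (l = 3² = 9)
W = 22146 (W = 22873 + (9*(-89) + 74) = 22873 + (-801 + 74) = 22873 - 727 = 22146)
-W = -1*22146 = -22146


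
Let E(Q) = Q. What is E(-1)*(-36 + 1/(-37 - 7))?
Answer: 1585/44 ≈ 36.023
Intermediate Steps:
E(-1)*(-36 + 1/(-37 - 7)) = -(-36 + 1/(-37 - 7)) = -(-36 + 1/(-44)) = -(-36 - 1/44) = -1*(-1585/44) = 1585/44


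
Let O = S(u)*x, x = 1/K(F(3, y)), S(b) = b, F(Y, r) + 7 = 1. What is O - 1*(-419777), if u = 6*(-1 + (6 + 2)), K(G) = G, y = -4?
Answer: 419770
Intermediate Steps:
F(Y, r) = -6 (F(Y, r) = -7 + 1 = -6)
u = 42 (u = 6*(-1 + 8) = 6*7 = 42)
x = -1/6 (x = 1/(-6) = -1/6 ≈ -0.16667)
O = -7 (O = 42*(-1/6) = -7)
O - 1*(-419777) = -7 - 1*(-419777) = -7 + 419777 = 419770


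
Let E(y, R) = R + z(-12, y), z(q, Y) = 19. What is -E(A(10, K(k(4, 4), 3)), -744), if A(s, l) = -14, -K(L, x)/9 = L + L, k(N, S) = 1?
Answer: 725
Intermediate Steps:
K(L, x) = -18*L (K(L, x) = -9*(L + L) = -18*L)
E(y, R) = 19 + R (E(y, R) = R + 19 = 19 + R)
-E(A(10, K(k(4, 4), 3)), -744) = -(19 - 744) = -1*(-725) = 725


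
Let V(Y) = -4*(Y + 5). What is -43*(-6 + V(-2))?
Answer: 774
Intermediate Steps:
V(Y) = -20 - 4*Y (V(Y) = -4*(5 + Y) = -20 - 4*Y)
-43*(-6 + V(-2)) = -43*(-6 + (-20 - 4*(-2))) = -43*(-6 + (-20 + 8)) = -43*(-6 - 12) = -43*(-18) = 774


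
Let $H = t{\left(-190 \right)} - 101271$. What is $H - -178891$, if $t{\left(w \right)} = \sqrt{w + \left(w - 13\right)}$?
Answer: $77620 + i \sqrt{393} \approx 77620.0 + 19.824 i$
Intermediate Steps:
$t{\left(w \right)} = \sqrt{-13 + 2 w}$ ($t{\left(w \right)} = \sqrt{w + \left(-13 + w\right)} = \sqrt{-13 + 2 w}$)
$H = -101271 + i \sqrt{393}$ ($H = \sqrt{-13 + 2 \left(-190\right)} - 101271 = \sqrt{-13 - 380} - 101271 = \sqrt{-393} - 101271 = i \sqrt{393} - 101271 = -101271 + i \sqrt{393} \approx -1.0127 \cdot 10^{5} + 19.824 i$)
$H - -178891 = \left(-101271 + i \sqrt{393}\right) - -178891 = \left(-101271 + i \sqrt{393}\right) + 178891 = 77620 + i \sqrt{393}$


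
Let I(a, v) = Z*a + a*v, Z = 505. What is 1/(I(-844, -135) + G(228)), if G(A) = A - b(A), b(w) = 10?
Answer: -1/312062 ≈ -3.2045e-6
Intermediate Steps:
I(a, v) = 505*a + a*v
G(A) = -10 + A (G(A) = A - 1*10 = A - 10 = -10 + A)
1/(I(-844, -135) + G(228)) = 1/(-844*(505 - 135) + (-10 + 228)) = 1/(-844*370 + 218) = 1/(-312280 + 218) = 1/(-312062) = -1/312062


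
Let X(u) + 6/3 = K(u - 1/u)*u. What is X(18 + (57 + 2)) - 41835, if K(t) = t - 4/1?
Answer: -36217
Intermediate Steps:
K(t) = -4 + t (K(t) = t - 4*1 = t - 4 = -4 + t)
X(u) = -2 + u*(-4 + u - 1/u) (X(u) = -2 + (-4 + (u - 1/u))*u = -2 + (-4 + u - 1/u)*u = -2 + u*(-4 + u - 1/u))
X(18 + (57 + 2)) - 41835 = (-3 + (18 + (57 + 2))*(-4 + (18 + (57 + 2)))) - 41835 = (-3 + (18 + 59)*(-4 + (18 + 59))) - 41835 = (-3 + 77*(-4 + 77)) - 41835 = (-3 + 77*73) - 41835 = (-3 + 5621) - 41835 = 5618 - 41835 = -36217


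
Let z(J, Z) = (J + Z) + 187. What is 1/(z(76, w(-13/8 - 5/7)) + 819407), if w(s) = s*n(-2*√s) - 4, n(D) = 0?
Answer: 1/819666 ≈ 1.2200e-6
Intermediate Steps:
w(s) = -4 (w(s) = s*0 - 4 = 0 - 4 = -4)
z(J, Z) = 187 + J + Z
1/(z(76, w(-13/8 - 5/7)) + 819407) = 1/((187 + 76 - 4) + 819407) = 1/(259 + 819407) = 1/819666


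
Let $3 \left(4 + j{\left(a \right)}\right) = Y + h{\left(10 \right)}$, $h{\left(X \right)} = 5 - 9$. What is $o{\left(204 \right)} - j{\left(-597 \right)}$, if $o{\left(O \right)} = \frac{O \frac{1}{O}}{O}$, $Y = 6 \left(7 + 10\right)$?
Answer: $- \frac{1949}{68} \approx -28.662$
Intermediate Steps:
$h{\left(X \right)} = -4$
$Y = 102$ ($Y = 6 \cdot 17 = 102$)
$o{\left(O \right)} = \frac{1}{O}$ ($o{\left(O \right)} = 1 \frac{1}{O} = \frac{1}{O}$)
$j{\left(a \right)} = \frac{86}{3}$ ($j{\left(a \right)} = -4 + \frac{102 - 4}{3} = -4 + \frac{1}{3} \cdot 98 = -4 + \frac{98}{3} = \frac{86}{3}$)
$o{\left(204 \right)} - j{\left(-597 \right)} = \frac{1}{204} - \frac{86}{3} = - \frac{1949}{68}$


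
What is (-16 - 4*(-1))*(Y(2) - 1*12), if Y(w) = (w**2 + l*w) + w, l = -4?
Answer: 168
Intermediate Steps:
Y(w) = w**2 - 3*w (Y(w) = (w**2 - 4*w) + w = w**2 - 3*w)
(-16 - 4*(-1))*(Y(2) - 1*12) = (-16 - 4*(-1))*(2*(-3 + 2) - 1*12) = (-16 + 4)*(2*(-1) - 12) = -12*(-2 - 12) = -12*(-14) = 168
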